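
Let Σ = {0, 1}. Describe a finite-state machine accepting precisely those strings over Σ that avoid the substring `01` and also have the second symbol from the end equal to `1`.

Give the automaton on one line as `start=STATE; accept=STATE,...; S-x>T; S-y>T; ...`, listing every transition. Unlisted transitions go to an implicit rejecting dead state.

start=q0; accept=q3,q4; q0-0>q1; q0-1>q2; q1-0>q1; q1-1>q1; q2-0>q3; q2-1>q4; q3-0>q1; q3-1>q1; q4-0>q3; q4-1>q4

Build one automaton per condition and run them in lockstep. The first has 3 states tracking partial matches of the forbidden pattern `01`; the second has 7 states tracking the last 2 symbols read. A product state is a pair (one from each), accepting exactly when both do. Minimizing collapses redundant product states.
5 states suffice.
        0   1  
>  q0   q1  q2 
   q1   q1  q1 
   q2   q3  q4 
 * q3   q1  q1 
 * q4   q3  q4 
(> = start, * = accepting)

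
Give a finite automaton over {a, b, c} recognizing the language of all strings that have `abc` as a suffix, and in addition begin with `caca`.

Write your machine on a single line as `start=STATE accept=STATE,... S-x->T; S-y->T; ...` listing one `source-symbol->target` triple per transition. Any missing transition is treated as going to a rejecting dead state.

start=S0; accept=S11; S0-a->S1; S0-b->S2; S0-c->S3; S1-a->S1; S1-b->S4; S1-c->S2; S2-a->S1; S2-b->S2; S2-c->S2; S3-a->S5; S3-b->S2; S3-c->S2; S4-a->S1; S4-b->S2; S4-c->S6; S5-a->S1; S5-b->S4; S5-c->S7; S6-a->S1; S6-b->S2; S6-c->S2; S7-a->S8; S7-b->S2; S7-c->S2; S8-a->S8; S8-b->S9; S8-c->S10; S9-a->S8; S9-b->S10; S9-c->S11; S10-a->S8; S10-b->S10; S10-c->S10; S11-a->S8; S11-b->S10; S11-c->S10

Handle the two conditions separately and then intersect. The first has 4 states tracking how much of the suffix `abc` has currently been matched; the second has 6 states tracking whether the input so far still matches the prefix `caca`. A product state is a pair (one from each), accepting exactly when both do.
With 12 states:
          a    b    c  
>  S0     S1   S2   S3 
   S1     S1   S4   S2 
   S2     S1   S2   S2 
   S3     S5   S2   S2 
   S4     S1   S2   S6 
   S5     S1   S4   S7 
   S6     S1   S2   S2 
   S7     S8   S2   S2 
   S8     S8   S9  S10 
   S9     S8  S10  S11 
   S10    S8  S10  S10 
 * S11    S8  S10  S10 
(> = start, * = accepting)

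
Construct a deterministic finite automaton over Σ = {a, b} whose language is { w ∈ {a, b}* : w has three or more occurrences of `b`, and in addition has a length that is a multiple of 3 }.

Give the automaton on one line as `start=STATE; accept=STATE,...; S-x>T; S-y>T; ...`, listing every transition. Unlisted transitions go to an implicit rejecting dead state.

start=s0; accept=s8,s14; s0-a>s1; s0-b>s2; s1-a>s3; s1-b>s4; s2-a>s4; s2-b>s5; s3-a>s0; s3-b>s6; s4-a>s6; s4-b>s7; s5-a>s7; s5-b>s8; s6-a>s2; s6-b>s9; s7-a>s9; s7-b>s10; s8-a>s10; s8-b>s11; s9-a>s5; s9-b>s12; s10-a>s12; s10-b>s13; s11-a>s13; s11-b>s13; s12-a>s8; s12-b>s14; s13-a>s14; s13-b>s14; s14-a>s11; s14-b>s11

Build one automaton per condition and run them in lockstep. One (5 states) tracks the count of `b`s, saturating at 4; the other (3 states) tracks the input length modulo 3. Each combined state is a pair, one component from each; accept when both components accept.
          a    b  
>  s0     s1   s2 
   s1     s3   s4 
   s2     s4   s5 
   s3     s0   s6 
   s4     s6   s7 
   s5     s7   s8 
   s6     s2   s9 
   s7     s9  s10 
 * s8    s10  s11 
   s9     s5  s12 
   s10   s12  s13 
   s11   s13  s13 
   s12    s8  s14 
   s13   s14  s14 
 * s14   s11  s11 
(> = start, * = accepting)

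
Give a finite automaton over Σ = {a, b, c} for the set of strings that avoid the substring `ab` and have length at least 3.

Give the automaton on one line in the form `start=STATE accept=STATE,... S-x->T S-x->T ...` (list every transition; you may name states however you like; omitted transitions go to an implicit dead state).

start=s0 accept=s6,s7 s0-a->s1 s0-b->s2 s0-c->s2 s1-a->s3 s1-b->s4 s1-c->s5 s2-a->s3 s2-b->s5 s2-c->s5 s3-a->s6 s3-b->s4 s3-c->s7 s4-a->s4 s4-b->s4 s4-c->s4 s5-a->s6 s5-b->s7 s5-c->s7 s6-a->s6 s6-b->s4 s6-c->s7 s7-a->s6 s7-b->s7 s7-c->s7

Handle the two conditions separately and then intersect. The first has 3 states tracking partial matches of the forbidden pattern `ab`; the second has 5 states tracking the input length, saturating at 4. A product state is a pair (one from each), accepting exactly when both do. Minimizing collapses redundant product states.
8 states suffice.
        a   b   c  
>  s0   s1  s2  s2 
   s1   s3  s4  s5 
   s2   s3  s5  s5 
   s3   s6  s4  s7 
   s4   s4  s4  s4 
   s5   s6  s7  s7 
 * s6   s6  s4  s7 
 * s7   s6  s7  s7 
(> = start, * = accepting)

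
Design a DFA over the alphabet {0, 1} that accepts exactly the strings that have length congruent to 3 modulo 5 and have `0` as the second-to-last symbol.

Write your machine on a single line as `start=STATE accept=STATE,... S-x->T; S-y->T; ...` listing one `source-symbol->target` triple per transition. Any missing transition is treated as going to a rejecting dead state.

start=q0; accept=q4; q0-0->q1; q0-1->q1; q1-0->q2; q1-1->q3; q2-0->q4; q2-1->q4; q3-0->q5; q3-1->q5; q4-0->q6; q4-1->q6; q5-0->q6; q5-1->q6; q6-0->q0; q6-1->q0

Build one automaton per condition and run them in lockstep. The first has 5 states tracking the input length modulo 5; the second has 7 states tracking the last 2 symbols read. A product state is a pair (one from each), accepting exactly when both do. Minimizing collapses redundant product states.
A 7-state machine:
        0   1  
>  q0   q1  q1 
   q1   q2  q3 
   q2   q4  q4 
   q3   q5  q5 
 * q4   q6  q6 
   q5   q6  q6 
   q6   q0  q0 
(> = start, * = accepting)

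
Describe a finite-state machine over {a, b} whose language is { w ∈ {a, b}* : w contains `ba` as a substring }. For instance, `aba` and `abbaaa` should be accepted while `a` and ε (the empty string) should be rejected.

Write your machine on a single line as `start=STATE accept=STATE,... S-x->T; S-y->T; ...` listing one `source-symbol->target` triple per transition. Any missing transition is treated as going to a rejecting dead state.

start=s0; accept=s2; s0-a->s0; s0-b->s1; s1-a->s2; s1-b->s1; s2-a->s2; s2-b->s2

States s0..s1 record the length of the longest prefix of `ba` that matches the current input suffix. Reaching s2 means `ba` has been seen, and we stay there forever. Accept from s2.
A 3-state machine:
        a   b  
>  s0   s0  s1 
   s1   s2  s1 
 * s2   s2  s2 
(> = start, * = accepting)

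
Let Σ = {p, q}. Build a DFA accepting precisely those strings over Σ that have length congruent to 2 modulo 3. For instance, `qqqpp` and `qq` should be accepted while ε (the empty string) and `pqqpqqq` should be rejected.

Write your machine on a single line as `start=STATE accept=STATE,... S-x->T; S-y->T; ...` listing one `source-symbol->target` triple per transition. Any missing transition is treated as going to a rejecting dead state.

start=S0; accept=S2; S0-p->S1; S0-q->S1; S1-p->S2; S1-q->S2; S2-p->S0; S2-q->S0

Only the length mod 3 matters, so use a 3-cycle: from any state, every input symbol moves to the next state, wrapping S2 back to S0. Mark S2 accepting.
With 3 states:
        p   q  
>  S0   S1  S1 
   S1   S2  S2 
 * S2   S0  S0 
(> = start, * = accepting)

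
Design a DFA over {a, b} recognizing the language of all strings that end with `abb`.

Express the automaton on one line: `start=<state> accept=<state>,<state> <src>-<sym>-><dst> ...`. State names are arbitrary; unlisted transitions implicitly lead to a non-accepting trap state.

Remember how much of `abb` the current input suffix matches. State q0 means no match yet; q1 means the last symbol is `a`; q2 means the last 2 symbols are `ab`; q3 means the last 3 symbols are `abb`. Only q3 accepts. On a mismatch, fall back to the longest proper suffix that is still a prefix of `abb`.
A 4-state machine:
        a   b  
>  q0   q1  q0 
   q1   q1  q2 
   q2   q1  q3 
 * q3   q1  q0 
(> = start, * = accepting)

start=q0 accept=q3 q0-a->q1 q0-b->q0 q1-a->q1 q1-b->q2 q2-a->q1 q2-b->q3 q3-a->q1 q3-b->q0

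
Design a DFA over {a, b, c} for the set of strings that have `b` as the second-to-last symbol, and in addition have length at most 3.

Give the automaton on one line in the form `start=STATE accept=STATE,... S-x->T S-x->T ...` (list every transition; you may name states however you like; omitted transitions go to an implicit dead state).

start=q0 accept=q5,q6 q0-a->q1 q0-b->q2 q0-c->q1 q1-a->q3 q1-b->q4 q1-c->q3 q2-a->q5 q2-b->q6 q2-c->q5 q3-a->q3 q3-b->q3 q3-c->q3 q4-a->q5 q4-b->q5 q4-c->q5 q5-a->q3 q5-b->q3 q5-c->q3 q6-a->q5 q6-b->q5 q6-c->q5

Handle the two conditions separately and then intersect. The first has 13 states tracking the last 2 symbols read; the second has 5 states tracking the input length, saturating at 4. A product state is a pair (one from each), accepting exactly when both do. After merging equivalent states the machine shrinks.
7 states suffice.
        a   b   c  
>  q0   q1  q2  q1 
   q1   q3  q4  q3 
   q2   q5  q6  q5 
   q3   q3  q3  q3 
   q4   q5  q5  q5 
 * q5   q3  q3  q3 
 * q6   q5  q5  q5 
(> = start, * = accepting)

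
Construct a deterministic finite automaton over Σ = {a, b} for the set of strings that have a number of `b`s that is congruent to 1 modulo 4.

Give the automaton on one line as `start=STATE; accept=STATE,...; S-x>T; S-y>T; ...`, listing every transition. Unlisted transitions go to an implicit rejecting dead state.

start=s0; accept=s1; s0-a>s0; s0-b>s1; s1-a>s1; s1-b>s2; s2-a>s2; s2-b>s3; s3-a>s3; s3-b>s0

Keep the running count of `b`s modulo 4: each `b` advances along the cycle s0 → s1 → s2 → s3 → s0 while other symbols loop. Accept at s1.
        a   b  
>  s0   s0  s1 
 * s1   s1  s2 
   s2   s2  s3 
   s3   s3  s0 
(> = start, * = accepting)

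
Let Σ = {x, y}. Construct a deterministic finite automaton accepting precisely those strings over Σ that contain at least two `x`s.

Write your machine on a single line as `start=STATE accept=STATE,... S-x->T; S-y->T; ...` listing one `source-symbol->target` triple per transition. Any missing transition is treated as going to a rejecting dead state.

Count `x`s, saturating at 3: states s0 through s2 mean 0 through 2 `x`s seen; s3 means more than 2. Each `x` increments (capped at s3); other symbols loop. Accept from {s2, s3}.
4 states suffice.
        x   y  
>  s0   s1  s0 
   s1   s2  s1 
 * s2   s3  s2 
 * s3   s3  s3 
(> = start, * = accepting)

start=s0; accept=s2,s3; s0-x->s1; s0-y->s0; s1-x->s2; s1-y->s1; s2-x->s3; s2-y->s2; s3-x->s3; s3-y->s3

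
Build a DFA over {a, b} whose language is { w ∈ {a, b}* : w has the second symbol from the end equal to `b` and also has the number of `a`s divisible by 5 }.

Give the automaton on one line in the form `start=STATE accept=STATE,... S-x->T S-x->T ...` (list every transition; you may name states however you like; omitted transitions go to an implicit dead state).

start=q0 accept=q4,q8 q0-a->q1 q0-b->q2 q1-a->q3 q1-b->q1 q2-a->q1 q2-b->q4 q3-a->q5 q3-b->q3 q4-a->q1 q4-b->q4 q5-a->q6 q5-b->q5 q6-a->q0 q6-b->q7 q7-a->q8 q7-b->q7 q8-a->q1 q8-b->q2

Build one automaton per condition and run them in lockstep. The first has 7 states tracking the last 2 symbols read; the second has 5 states tracking the count of `a`s modulo 5. A product state is a pair (one from each), accepting exactly when both do. After merging equivalent states the machine shrinks.
A 9-state machine:
        a   b  
>  q0   q1  q2 
   q1   q3  q1 
   q2   q1  q4 
   q3   q5  q3 
 * q4   q1  q4 
   q5   q6  q5 
   q6   q0  q7 
   q7   q8  q7 
 * q8   q1  q2 
(> = start, * = accepting)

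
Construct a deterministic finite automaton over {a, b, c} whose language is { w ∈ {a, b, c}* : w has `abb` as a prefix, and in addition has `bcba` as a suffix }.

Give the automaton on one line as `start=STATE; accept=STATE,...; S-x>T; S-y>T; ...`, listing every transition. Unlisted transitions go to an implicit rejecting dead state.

start=s0; accept=s12; s0-a>s1; s0-b>s2; s0-c>s3; s1-a>s3; s1-b>s4; s1-c>s3; s2-a>s3; s2-b>s2; s2-c>s5; s3-a>s3; s3-b>s2; s3-c>s3; s4-a>s3; s4-b>s6; s4-c>s5; s5-a>s3; s5-b>s7; s5-c>s3; s6-a>s8; s6-b>s6; s6-c>s9; s7-a>s10; s7-b>s2; s7-c>s5; s8-a>s8; s8-b>s6; s8-c>s8; s9-a>s8; s9-b>s11; s9-c>s8; s10-a>s3; s10-b>s2; s10-c>s3; s11-a>s12; s11-b>s6; s11-c>s9; s12-a>s8; s12-b>s6; s12-c>s8

Build one automaton per condition and run them in lockstep. One (5 states) tracks whether the input so far still matches the prefix `abb`; the other (5 states) tracks how much of the suffix `bcba` has currently been matched. Each combined state is a pair, one component from each; accept when both components accept.
          a    b    c  
>  s0     s1   s2   s3 
   s1     s3   s4   s3 
   s2     s3   s2   s5 
   s3     s3   s2   s3 
   s4     s3   s6   s5 
   s5     s3   s7   s3 
   s6     s8   s6   s9 
   s7    s10   s2   s5 
   s8     s8   s6   s8 
   s9     s8  s11   s8 
   s10    s3   s2   s3 
   s11   s12   s6   s9 
 * s12    s8   s6   s8 
(> = start, * = accepting)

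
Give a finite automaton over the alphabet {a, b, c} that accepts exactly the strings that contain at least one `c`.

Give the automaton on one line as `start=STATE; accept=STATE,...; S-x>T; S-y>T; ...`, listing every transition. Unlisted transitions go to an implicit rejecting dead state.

start=s0; accept=s1,s2; s0-a>s0; s0-b>s0; s0-c>s1; s1-a>s1; s1-b>s1; s1-c>s2; s2-a>s2; s2-b>s2; s2-c>s2

Count `c`s, saturating at 2: state s0 means no `c` yet, s1 means one `c` seen, s2 means more than one. Each `c` increments (capped at s2); other symbols loop. Accept from {s1, s2}.
        a   b   c  
>  s0   s0  s0  s1 
 * s1   s1  s1  s2 
 * s2   s2  s2  s2 
(> = start, * = accepting)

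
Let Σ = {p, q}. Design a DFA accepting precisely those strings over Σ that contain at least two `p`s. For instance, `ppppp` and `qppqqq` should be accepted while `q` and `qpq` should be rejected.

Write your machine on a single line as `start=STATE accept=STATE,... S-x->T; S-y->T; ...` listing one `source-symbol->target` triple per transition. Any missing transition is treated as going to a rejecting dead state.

start=A; accept=C,D; A-p->B; A-q->A; B-p->C; B-q->B; C-p->D; C-q->C; D-p->D; D-q->D

Count `p`s, saturating at 3: states A through C mean 0 through 2 `p`s seen; D means more than 2. Each `p` increments (capped at D); other symbols loop. Accept from {C, D}.
With 4 states:
       p  q 
>  A   B  A 
   B   C  B 
 * C   D  C 
 * D   D  D 
(> = start, * = accepting)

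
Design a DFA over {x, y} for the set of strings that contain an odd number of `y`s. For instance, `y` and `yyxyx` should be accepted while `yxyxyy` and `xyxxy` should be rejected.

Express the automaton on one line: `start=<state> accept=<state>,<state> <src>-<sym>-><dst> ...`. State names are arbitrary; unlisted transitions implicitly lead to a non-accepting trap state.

start=S0 accept=S1 S0-x->S0 S0-y->S1 S1-x->S1 S1-y->S0

The only thing that matters is how many `y`s have appeared, reduced mod 2. Use one state per residue: S0 for 0, …, S1 for 1. Reading `y` moves to the next residue; anything else stays put. S1 is accepting.
A 2-state machine:
        x   y  
>  S0   S0  S1 
 * S1   S1  S0 
(> = start, * = accepting)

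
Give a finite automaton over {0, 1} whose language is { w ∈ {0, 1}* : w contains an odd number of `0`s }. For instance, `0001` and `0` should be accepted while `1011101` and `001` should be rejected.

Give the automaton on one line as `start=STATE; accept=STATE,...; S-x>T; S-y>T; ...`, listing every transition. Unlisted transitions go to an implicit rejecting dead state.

Keep the running count of `0`s modulo 2: each `0` advances along the cycle s0 → s1 → s0 while other symbols loop. Accept at s1.
        0   1  
>  s0   s1  s0 
 * s1   s0  s1 
(> = start, * = accepting)

start=s0; accept=s1; s0-0>s1; s0-1>s0; s1-0>s0; s1-1>s1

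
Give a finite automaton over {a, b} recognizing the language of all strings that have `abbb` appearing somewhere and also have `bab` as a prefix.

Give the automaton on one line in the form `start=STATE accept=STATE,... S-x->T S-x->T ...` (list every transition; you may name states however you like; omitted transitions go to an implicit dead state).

Run two small machines in parallel and take their product. The first has 5 states tracking whether and how much of `abbb` has been seen; the second has 5 states tracking whether the input so far still matches the prefix `bab`. A product state is a pair (one from each), accepting exactly when both do. Equivalent product states are then merged.
        a   b  
>  q0   q1  q2 
   q1   q1  q1 
   q2   q3  q1 
   q3   q1  q4 
   q4   q5  q6 
   q5   q5  q4 
   q6   q5  q7 
 * q7   q7  q7 
(> = start, * = accepting)

start=q0 accept=q7 q0-a->q1 q0-b->q2 q1-a->q1 q1-b->q1 q2-a->q3 q2-b->q1 q3-a->q1 q3-b->q4 q4-a->q5 q4-b->q6 q5-a->q5 q5-b->q4 q6-a->q5 q6-b->q7 q7-a->q7 q7-b->q7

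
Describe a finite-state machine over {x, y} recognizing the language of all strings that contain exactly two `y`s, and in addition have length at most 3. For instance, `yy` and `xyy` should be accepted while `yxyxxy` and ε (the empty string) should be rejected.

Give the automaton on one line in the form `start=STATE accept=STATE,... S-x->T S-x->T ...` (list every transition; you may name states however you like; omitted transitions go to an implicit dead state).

start=S0 accept=S5,S6 S0-x->S1 S0-y->S2 S1-x->S3 S1-y->S4 S2-x->S4 S2-y->S5 S3-x->S3 S3-y->S3 S4-x->S3 S4-y->S6 S5-x->S6 S5-y->S3 S6-x->S3 S6-y->S3

Handle the two conditions separately and then intersect. The first has 4 states tracking the count of `y`s, saturating at 3; the second has 5 states tracking the input length, saturating at 4. A product state is a pair (one from each), accepting exactly when both do. Equivalent product states are then merged.
7 states suffice.
        x   y  
>  S0   S1  S2 
   S1   S3  S4 
   S2   S4  S5 
   S3   S3  S3 
   S4   S3  S6 
 * S5   S6  S3 
 * S6   S3  S3 
(> = start, * = accepting)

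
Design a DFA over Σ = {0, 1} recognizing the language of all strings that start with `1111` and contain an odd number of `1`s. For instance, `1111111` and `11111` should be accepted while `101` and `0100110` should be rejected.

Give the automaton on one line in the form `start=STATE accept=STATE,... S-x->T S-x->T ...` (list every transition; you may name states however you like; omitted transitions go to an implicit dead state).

Run two small machines in parallel and take their product. One (6 states) tracks whether the input so far still matches the prefix `1111`; the other (2 states) tracks the count of `1`s modulo 2. Each combined state is a pair, one component from each; accept when both components accept. Minimizing collapses redundant product states.
7 states suffice.
        0   1  
>  q0   q1  q2 
   q1   q1  q1 
   q2   q1  q3 
   q3   q1  q4 
   q4   q1  q5 
   q5   q5  q6 
 * q6   q6  q5 
(> = start, * = accepting)

start=q0 accept=q6 q0-0->q1 q0-1->q2 q1-0->q1 q1-1->q1 q2-0->q1 q2-1->q3 q3-0->q1 q3-1->q4 q4-0->q1 q4-1->q5 q5-0->q5 q5-1->q6 q6-0->q6 q6-1->q5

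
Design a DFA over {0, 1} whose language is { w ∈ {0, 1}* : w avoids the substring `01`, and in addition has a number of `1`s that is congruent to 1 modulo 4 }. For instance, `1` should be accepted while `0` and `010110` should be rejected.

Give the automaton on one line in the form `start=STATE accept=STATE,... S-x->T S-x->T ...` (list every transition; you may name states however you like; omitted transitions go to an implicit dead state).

Handle the two conditions separately and then intersect. The first has 3 states tracking partial matches of the forbidden pattern `01`; the second has 4 states tracking the count of `1`s modulo 4. A product state is a pair (one from each), accepting exactly when both do.
          0    1  
>  q0     q1   q2 
   q1     q1   q3 
 * q2     q4   q5 
   q3     q3   q6 
 * q4     q4   q6 
   q5     q7   q8 
   q6     q6   q9 
   q7     q7   q9 
   q8    q10   q0 
   q9     q9  q11 
   q10   q10  q11 
   q11   q11   q3 
(> = start, * = accepting)

start=q0 accept=q2,q4 q0-0->q1 q0-1->q2 q1-0->q1 q1-1->q3 q2-0->q4 q2-1->q5 q3-0->q3 q3-1->q6 q4-0->q4 q4-1->q6 q5-0->q7 q5-1->q8 q6-0->q6 q6-1->q9 q7-0->q7 q7-1->q9 q8-0->q10 q8-1->q0 q9-0->q9 q9-1->q11 q10-0->q10 q10-1->q11 q11-0->q11 q11-1->q3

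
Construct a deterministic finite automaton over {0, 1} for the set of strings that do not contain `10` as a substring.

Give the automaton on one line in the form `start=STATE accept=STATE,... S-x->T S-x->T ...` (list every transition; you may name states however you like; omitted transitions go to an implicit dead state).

This is the complement of 'contains `10`'. Use the same substring-matching states — q0 through q2 holding how much of `10` has just been matched — but flip the accepting set: everything except the trap q2 accepts.
With 3 states:
        0   1  
>* q0   q0  q1 
 * q1   q2  q1 
   q2   q2  q2 
(> = start, * = accepting)

start=q0 accept=q0,q1 q0-0->q0 q0-1->q1 q1-0->q2 q1-1->q1 q2-0->q2 q2-1->q2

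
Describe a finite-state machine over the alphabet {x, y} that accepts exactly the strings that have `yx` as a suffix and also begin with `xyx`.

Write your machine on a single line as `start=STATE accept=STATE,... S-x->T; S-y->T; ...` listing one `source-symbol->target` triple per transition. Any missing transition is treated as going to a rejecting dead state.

Run two small machines in parallel and take their product. One (3 states) tracks how much of the suffix `yx` has currently been matched; the other (5 states) tracks whether the input so far still matches the prefix `xyx`. Each combined state is a pair, one component from each; accept when both components accept. After merging equivalent states the machine shrinks.
With 7 states:
        x   y  
>  s0   s1  s2 
   s1   s2  s3 
   s2   s2  s2 
   s3   s4  s2 
 * s4   s5  s6 
   s5   s5  s6 
   s6   s4  s6 
(> = start, * = accepting)

start=s0; accept=s4; s0-x->s1; s0-y->s2; s1-x->s2; s1-y->s3; s2-x->s2; s2-y->s2; s3-x->s4; s3-y->s2; s4-x->s5; s4-y->s6; s5-x->s5; s5-y->s6; s6-x->s4; s6-y->s6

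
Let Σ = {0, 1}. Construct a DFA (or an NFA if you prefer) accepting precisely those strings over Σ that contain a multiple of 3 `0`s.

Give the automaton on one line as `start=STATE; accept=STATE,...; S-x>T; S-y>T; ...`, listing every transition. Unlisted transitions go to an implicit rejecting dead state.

start=q0; accept=q0; q0-0>q1; q0-1>q0; q1-0>q2; q1-1>q1; q2-0>q0; q2-1>q2

The only thing that matters is how many `0`s have appeared, reduced mod 3. Use one state per residue: q0 for 0, …, q2 for 2. Reading `0` moves to the next residue; anything else stays put. q0 is accepting.
        0   1  
>* q0   q1  q0 
   q1   q2  q1 
   q2   q0  q2 
(> = start, * = accepting)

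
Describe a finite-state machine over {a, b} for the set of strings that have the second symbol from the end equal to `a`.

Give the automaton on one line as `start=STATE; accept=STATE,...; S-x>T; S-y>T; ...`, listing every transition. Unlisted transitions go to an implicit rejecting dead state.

Because acceptance depends on a position counted from the end, the machine has to buffer the most recent 2 symbols. Make each state the string of the last up-to-2 symbols read; on input `x` shift the window left and append `x`. Accept when the buffered window has length 2 and begins with `a`.
        a   b  
>  S0   S1  S2 
   S1   S3  S4 
   S2   S5  S6 
 * S3   S3  S4 
 * S4   S5  S6 
   S5   S3  S4 
   S6   S5  S6 
(> = start, * = accepting)

start=S0; accept=S3,S4; S0-a>S1; S0-b>S2; S1-a>S3; S1-b>S4; S2-a>S5; S2-b>S6; S3-a>S3; S3-b>S4; S4-a>S5; S4-b>S6; S5-a>S3; S5-b>S4; S6-a>S5; S6-b>S6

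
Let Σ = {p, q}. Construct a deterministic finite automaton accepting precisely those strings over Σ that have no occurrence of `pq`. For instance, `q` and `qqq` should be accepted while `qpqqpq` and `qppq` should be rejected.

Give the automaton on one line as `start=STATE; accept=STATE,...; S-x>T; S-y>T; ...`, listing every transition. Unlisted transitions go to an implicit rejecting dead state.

start=A; accept=A,B; A-p>B; A-q>A; B-p>B; B-q>C; C-p>C; C-q>C

This is the complement of 'contains `pq`'. Use the same substring-matching states — A through C holding how much of `pq` has just been matched — but flip the accepting set: everything except the trap C accepts.
       p  q 
>* A   B  A 
 * B   B  C 
   C   C  C 
(> = start, * = accepting)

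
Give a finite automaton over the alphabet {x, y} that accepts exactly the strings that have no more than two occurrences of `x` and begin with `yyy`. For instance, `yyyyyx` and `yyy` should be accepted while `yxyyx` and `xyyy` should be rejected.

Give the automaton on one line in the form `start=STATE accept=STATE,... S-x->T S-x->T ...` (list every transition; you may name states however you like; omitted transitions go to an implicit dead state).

Run two small machines in parallel and take their product. The first has 4 states tracking the count of `x`s, saturating at 3; the second has 5 states tracking whether the input so far still matches the prefix `yyy`. A product state is a pair (one from each), accepting exactly when both do. Minimizing collapses redundant product states.
7 states suffice.
        x   y  
>  q0   q1  q2 
   q1   q1  q1 
   q2   q1  q3 
   q3   q1  q4 
 * q4   q5  q4 
 * q5   q6  q5 
 * q6   q1  q6 
(> = start, * = accepting)

start=q0 accept=q4,q5,q6 q0-x->q1 q0-y->q2 q1-x->q1 q1-y->q1 q2-x->q1 q2-y->q3 q3-x->q1 q3-y->q4 q4-x->q5 q4-y->q4 q5-x->q6 q5-y->q5 q6-x->q1 q6-y->q6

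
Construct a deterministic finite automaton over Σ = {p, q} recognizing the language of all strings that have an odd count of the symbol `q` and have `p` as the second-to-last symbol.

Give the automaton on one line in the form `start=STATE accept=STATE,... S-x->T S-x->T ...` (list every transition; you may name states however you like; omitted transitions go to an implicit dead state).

Build one automaton per condition and run them in lockstep. The first has 2 states tracking the count of `q`s modulo 2; the second has 7 states tracking the last 2 symbols read. A product state is a pair (one from each), accepting exactly when both do.
          p    q  
>  s0     s1   s2 
   s1     s3   s4 
   s2     s5   s6 
   s3     s3   s4 
 * s4     s5   s6 
   s5     s7   s8 
   s6     s9  s10 
 * s7     s7   s8 
   s8     s9  s10 
   s9     s3   s4 
   s10    s5   s6 
(> = start, * = accepting)

start=s0 accept=s4,s7 s0-p->s1 s0-q->s2 s1-p->s3 s1-q->s4 s2-p->s5 s2-q->s6 s3-p->s3 s3-q->s4 s4-p->s5 s4-q->s6 s5-p->s7 s5-q->s8 s6-p->s9 s6-q->s10 s7-p->s7 s7-q->s8 s8-p->s9 s8-q->s10 s9-p->s3 s9-q->s4 s10-p->s5 s10-q->s6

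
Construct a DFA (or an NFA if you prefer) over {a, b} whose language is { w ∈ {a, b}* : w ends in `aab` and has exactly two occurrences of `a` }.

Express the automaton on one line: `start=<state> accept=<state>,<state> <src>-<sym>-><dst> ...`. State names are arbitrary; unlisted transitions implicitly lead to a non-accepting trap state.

Build one automaton per condition and run them in lockstep. One (4 states) tracks how much of the suffix `aab` has currently been matched; the other (4 states) tracks the count of `a`s, saturating at 3. Each combined state is a pair, one component from each; accept when both components accept. After merging equivalent states the machine shrinks.
With 5 states:
        a   b  
>  s0   s1  s0 
   s1   s2  s3 
   s2   s3  s4 
   s3   s3  s3 
 * s4   s3  s3 
(> = start, * = accepting)

start=s0 accept=s4 s0-a->s1 s0-b->s0 s1-a->s2 s1-b->s3 s2-a->s3 s2-b->s4 s3-a->s3 s3-b->s3 s4-a->s3 s4-b->s3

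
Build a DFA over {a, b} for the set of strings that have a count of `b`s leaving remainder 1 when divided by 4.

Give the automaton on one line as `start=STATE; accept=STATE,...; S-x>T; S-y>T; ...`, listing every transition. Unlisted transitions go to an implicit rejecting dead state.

start=S0; accept=S1; S0-a>S0; S0-b>S1; S1-a>S1; S1-b>S2; S2-a>S2; S2-b>S3; S3-a>S3; S3-b>S0

The only thing that matters is how many `b`s have appeared, reduced mod 4. Use one state per residue: S0 for 0, …, S3 for 3. Reading `b` moves to the next residue; anything else stays put. S1 is accepting.
With 4 states:
        a   b  
>  S0   S0  S1 
 * S1   S1  S2 
   S2   S2  S3 
   S3   S3  S0 
(> = start, * = accepting)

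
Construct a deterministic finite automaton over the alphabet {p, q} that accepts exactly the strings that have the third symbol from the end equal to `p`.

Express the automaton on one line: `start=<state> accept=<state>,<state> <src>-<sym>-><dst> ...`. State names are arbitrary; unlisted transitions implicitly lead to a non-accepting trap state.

Because acceptance depends on a position counted from the end, the machine has to buffer the most recent 3 symbols. Make each state the string of the last up-to-3 symbols read; on input `x` shift the window left and append `x`. Accept when the buffered window has length 3 and begins with `p`.
15 states suffice.
          p    q  
>  S0     S1   S2 
   S1     S3   S4 
   S2     S5   S6 
   S3     S7   S8 
   S4     S9  S10 
   S5    S11  S12 
   S6    S13  S14 
 * S7     S7   S8 
 * S8     S9  S10 
 * S9    S11  S12 
 * S10   S13  S14 
   S11    S7   S8 
   S12    S9  S10 
   S13   S11  S12 
   S14   S13  S14 
(> = start, * = accepting)

start=S0 accept=S7,S8,S9,S10 S0-p->S1 S0-q->S2 S1-p->S3 S1-q->S4 S2-p->S5 S2-q->S6 S3-p->S7 S3-q->S8 S4-p->S9 S4-q->S10 S5-p->S11 S5-q->S12 S6-p->S13 S6-q->S14 S7-p->S7 S7-q->S8 S8-p->S9 S8-q->S10 S9-p->S11 S9-q->S12 S10-p->S13 S10-q->S14 S11-p->S7 S11-q->S8 S12-p->S9 S12-q->S10 S13-p->S11 S13-q->S12 S14-p->S13 S14-q->S14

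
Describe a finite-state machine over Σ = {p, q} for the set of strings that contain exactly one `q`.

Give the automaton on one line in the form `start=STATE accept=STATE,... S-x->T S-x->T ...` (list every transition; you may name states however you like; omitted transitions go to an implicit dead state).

start=A accept=B A-p->A A-q->B B-p->B B-q->C C-p->C C-q->C

Only the number of `q`s matters, and only up to 2. Make a chain A → B → C advanced by each `q` (with C absorbing); every other symbol self-loops. The accepting set is {B}.
3 states suffice.
       p  q 
>  A   A  B 
 * B   B  C 
   C   C  C 
(> = start, * = accepting)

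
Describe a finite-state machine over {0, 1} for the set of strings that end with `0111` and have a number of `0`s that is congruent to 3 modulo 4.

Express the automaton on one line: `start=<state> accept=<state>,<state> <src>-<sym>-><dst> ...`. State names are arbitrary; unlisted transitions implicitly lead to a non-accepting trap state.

start=q0 accept=q6 q0-0->q1 q0-1->q0 q1-0->q2 q1-1->q1 q2-0->q3 q2-1->q2 q3-0->q0 q3-1->q4 q4-0->q0 q4-1->q5 q5-0->q0 q5-1->q6 q6-0->q0 q6-1->q7 q7-0->q0 q7-1->q7

Build one automaton per condition and run them in lockstep. One (5 states) tracks how much of the suffix `0111` has currently been matched; the other (4 states) tracks the count of `0`s modulo 4. Each combined state is a pair, one component from each; accept when both components accept. Minimizing collapses redundant product states.
An 8-state machine:
        0   1  
>  q0   q1  q0 
   q1   q2  q1 
   q2   q3  q2 
   q3   q0  q4 
   q4   q0  q5 
   q5   q0  q6 
 * q6   q0  q7 
   q7   q0  q7 
(> = start, * = accepting)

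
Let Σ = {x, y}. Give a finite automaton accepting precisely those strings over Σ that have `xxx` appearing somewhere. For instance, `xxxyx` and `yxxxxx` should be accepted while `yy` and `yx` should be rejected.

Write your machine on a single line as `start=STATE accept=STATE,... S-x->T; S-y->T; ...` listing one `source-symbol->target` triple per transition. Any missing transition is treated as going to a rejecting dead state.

Track how much of `xxx` has been matched so far: state q0 is no progress, q3 is the absorbing accept state reached once `xxx` has occurred. Intermediate states record partial matches; on a mismatch, fall back to the longest reusable overlap.
4 states suffice.
        x   y  
>  q0   q1  q0 
   q1   q2  q0 
   q2   q3  q0 
 * q3   q3  q3 
(> = start, * = accepting)

start=q0; accept=q3; q0-x->q1; q0-y->q0; q1-x->q2; q1-y->q0; q2-x->q3; q2-y->q0; q3-x->q3; q3-y->q3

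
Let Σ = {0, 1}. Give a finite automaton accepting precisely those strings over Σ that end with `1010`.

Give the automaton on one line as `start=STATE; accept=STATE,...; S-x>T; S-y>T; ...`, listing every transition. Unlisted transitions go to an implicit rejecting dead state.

Let each state record the length of the longest suffix of the input read so far that is also a prefix of `1010`. q1 means the last symbol is `1`; q2 means the last 2 symbols are `10`; q3 means the last 3 symbols are `101`; q4 means the last 4 symbols are `1010`. Accept only at q4, where the string currently ends in `1010`.
A 5-state machine:
        0   1  
>  q0   q0  q1 
   q1   q2  q1 
   q2   q0  q3 
   q3   q4  q1 
 * q4   q0  q3 
(> = start, * = accepting)

start=q0; accept=q4; q0-0>q0; q0-1>q1; q1-0>q2; q1-1>q1; q2-0>q0; q2-1>q3; q3-0>q4; q3-1>q1; q4-0>q0; q4-1>q3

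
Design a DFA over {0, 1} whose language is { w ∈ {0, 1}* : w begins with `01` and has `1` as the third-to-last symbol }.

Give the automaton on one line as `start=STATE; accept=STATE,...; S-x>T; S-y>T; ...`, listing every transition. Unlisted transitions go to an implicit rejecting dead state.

start=S0; accept=S6,S7,S8,S9; S0-0>S1; S0-1>S2; S1-0>S2; S1-1>S3; S2-0>S2; S2-1>S2; S3-0>S4; S3-1>S5; S4-0>S6; S4-1>S7; S5-0>S8; S5-1>S9; S6-0>S10; S6-1>S3; S7-0>S4; S7-1>S5; S8-0>S6; S8-1>S7; S9-0>S8; S9-1>S9; S10-0>S10; S10-1>S3

Handle the two conditions separately and then intersect. One (4 states) tracks whether the input so far still matches the prefix `01`; the other (15 states) tracks the last 3 symbols read. Each combined state is a pair, one component from each; accept when both components accept. Equivalent product states are then merged.
With 11 states:
          0    1  
>  S0     S1   S2 
   S1     S2   S3 
   S2     S2   S2 
   S3     S4   S5 
   S4     S6   S7 
   S5     S8   S9 
 * S6    S10   S3 
 * S7     S4   S5 
 * S8     S6   S7 
 * S9     S8   S9 
   S10   S10   S3 
(> = start, * = accepting)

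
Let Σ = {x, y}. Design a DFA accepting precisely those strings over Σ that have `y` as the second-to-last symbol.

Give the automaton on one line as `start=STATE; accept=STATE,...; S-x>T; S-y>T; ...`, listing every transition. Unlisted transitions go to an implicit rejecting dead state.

start=q0; accept=q5,q6; q0-x>q1; q0-y>q2; q1-x>q3; q1-y>q4; q2-x>q5; q2-y>q6; q3-x>q3; q3-y>q4; q4-x>q5; q4-y>q6; q5-x>q3; q5-y>q4; q6-x>q5; q6-y>q6

A DFA must remember the last 2 symbols (since which symbol is second-to-last isn't known until the input ends). Use one state per possible window of the last ≤2 symbols; accept from those whose window starts with `y`.
With 7 states:
        x   y  
>  q0   q1  q2 
   q1   q3  q4 
   q2   q5  q6 
   q3   q3  q4 
   q4   q5  q6 
 * q5   q3  q4 
 * q6   q5  q6 
(> = start, * = accepting)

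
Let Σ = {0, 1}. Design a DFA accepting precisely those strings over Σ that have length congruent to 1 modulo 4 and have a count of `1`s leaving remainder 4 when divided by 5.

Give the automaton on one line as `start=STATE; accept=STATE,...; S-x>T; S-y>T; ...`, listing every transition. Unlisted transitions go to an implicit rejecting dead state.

start=s0; accept=s16; s0-0>s1; s0-1>s2; s1-0>s3; s1-1>s4; s2-0>s4; s2-1>s5; s3-0>s6; s3-1>s7; s4-0>s7; s4-1>s8; s5-0>s8; s5-1>s9; s6-0>s0; s6-1>s10; s7-0>s10; s7-1>s11; s8-0>s11; s8-1>s12; s9-0>s12; s9-1>s13; s10-0>s2; s10-1>s14; s11-0>s14; s11-1>s15; s12-0>s15; s12-1>s16; s13-0>s16; s13-1>s1; s14-0>s5; s14-1>s17; s15-0>s17; s15-1>s18; s16-0>s18; s16-1>s3; s17-0>s9; s17-1>s19; s18-0>s19; s18-1>s6; s19-0>s13; s19-1>s0

Handle the two conditions separately and then intersect. One (4 states) tracks the input length modulo 4; the other (5 states) tracks the count of `1`s modulo 5. Each combined state is a pair, one component from each; accept when both components accept.
          0    1  
>  s0     s1   s2 
   s1     s3   s4 
   s2     s4   s5 
   s3     s6   s7 
   s4     s7   s8 
   s5     s8   s9 
   s6     s0  s10 
   s7    s10  s11 
   s8    s11  s12 
   s9    s12  s13 
   s10    s2  s14 
   s11   s14  s15 
   s12   s15  s16 
   s13   s16   s1 
   s14    s5  s17 
   s15   s17  s18 
 * s16   s18   s3 
   s17    s9  s19 
   s18   s19   s6 
   s19   s13   s0 
(> = start, * = accepting)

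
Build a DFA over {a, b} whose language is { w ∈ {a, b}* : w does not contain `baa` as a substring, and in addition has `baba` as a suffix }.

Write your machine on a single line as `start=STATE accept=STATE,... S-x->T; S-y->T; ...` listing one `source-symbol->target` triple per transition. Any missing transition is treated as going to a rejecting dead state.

start=q0; accept=q6; q0-a->q0; q0-b->q1; q1-a->q2; q1-b->q1; q2-a->q3; q2-b->q4; q3-a->q3; q3-b->q5; q4-a->q6; q4-b->q1; q5-a->q7; q5-b->q5; q6-a->q3; q6-b->q4; q7-a->q3; q7-b->q8; q8-a->q9; q8-b->q5; q9-a->q3; q9-b->q8

Handle the two conditions separately and then intersect. The first has 4 states tracking partial matches of the forbidden pattern `baa`; the second has 5 states tracking how much of the suffix `baba` has currently been matched. A product state is a pair (one from each), accepting exactly when both do.
A 10-state machine:
        a   b  
>  q0   q0  q1 
   q1   q2  q1 
   q2   q3  q4 
   q3   q3  q5 
   q4   q6  q1 
   q5   q7  q5 
 * q6   q3  q4 
   q7   q3  q8 
   q8   q9  q5 
   q9   q3  q8 
(> = start, * = accepting)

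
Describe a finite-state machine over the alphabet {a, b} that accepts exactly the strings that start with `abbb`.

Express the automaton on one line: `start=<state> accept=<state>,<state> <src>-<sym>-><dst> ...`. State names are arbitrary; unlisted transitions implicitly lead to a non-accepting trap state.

Walk along `abbb` while the input agrees: from q0 take `a` to q1, and so on. Any deviation drops to the rejecting sink q5. Once q4 is reached the prefix is confirmed and every continuation is accepted.
A 6-state machine:
        a   b  
>  q0   q1  q5 
   q1   q5  q2 
   q2   q5  q3 
   q3   q5  q4 
 * q4   q4  q4 
   q5   q5  q5 
(> = start, * = accepting)

start=q0 accept=q4 q0-a->q1 q0-b->q5 q1-a->q5 q1-b->q2 q2-a->q5 q2-b->q3 q3-a->q5 q3-b->q4 q4-a->q4 q4-b->q4 q5-a->q5 q5-b->q5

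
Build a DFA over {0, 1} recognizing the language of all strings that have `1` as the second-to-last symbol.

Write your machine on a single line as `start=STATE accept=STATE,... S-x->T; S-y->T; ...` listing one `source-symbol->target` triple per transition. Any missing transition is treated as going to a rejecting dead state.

start=q0; accept=q5,q6; q0-0->q1; q0-1->q2; q1-0->q3; q1-1->q4; q2-0->q5; q2-1->q6; q3-0->q3; q3-1->q4; q4-0->q5; q4-1->q6; q5-0->q3; q5-1->q4; q6-0->q5; q6-1->q6

A DFA must remember the last 2 symbols (since which symbol is second-to-last isn't known until the input ends). Use one state per possible window of the last ≤2 symbols; accept from those whose window starts with `1`.
With 7 states:
        0   1  
>  q0   q1  q2 
   q1   q3  q4 
   q2   q5  q6 
   q3   q3  q4 
   q4   q5  q6 
 * q5   q3  q4 
 * q6   q5  q6 
(> = start, * = accepting)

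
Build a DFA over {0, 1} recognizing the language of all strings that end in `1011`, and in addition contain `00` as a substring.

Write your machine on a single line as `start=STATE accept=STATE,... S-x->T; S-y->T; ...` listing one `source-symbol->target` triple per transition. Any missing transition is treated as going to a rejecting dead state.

start=S0; accept=S10; S0-0->S1; S0-1->S2; S1-0->S3; S1-1->S2; S2-0->S4; S2-1->S2; S3-0->S3; S3-1->S5; S4-0->S3; S4-1->S6; S5-0->S7; S5-1->S5; S6-0->S4; S6-1->S8; S7-0->S3; S7-1->S9; S8-0->S4; S8-1->S2; S9-0->S7; S9-1->S10; S10-0->S7; S10-1->S5

Build one automaton per condition and run them in lockstep. The first has 5 states tracking how much of the suffix `1011` has currently been matched; the second has 3 states tracking whether and how much of `00` has been seen. A product state is a pair (one from each), accepting exactly when both do.
11 states suffice.
          0    1  
>  S0     S1   S2 
   S1     S3   S2 
   S2     S4   S2 
   S3     S3   S5 
   S4     S3   S6 
   S5     S7   S5 
   S6     S4   S8 
   S7     S3   S9 
   S8     S4   S2 
   S9     S7  S10 
 * S10    S7   S5 
(> = start, * = accepting)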